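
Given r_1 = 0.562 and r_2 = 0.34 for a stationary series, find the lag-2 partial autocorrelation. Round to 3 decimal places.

0.035

φ_{22} = (r_2 − r_1²) / (1 − r_1²)
r_1² = (0.562)² = 0.315844
Numerator = 0.34 − 0.3158 = 0.0242; denominator = 1 − 0.3158 = 0.6842
φ_{22} = 0.0242 / 0.6842 = 0.035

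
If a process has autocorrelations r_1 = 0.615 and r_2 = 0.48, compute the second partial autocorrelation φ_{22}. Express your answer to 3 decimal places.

φ_{22} = (r_2 − r_1²) / (1 − r_1²)
r_1² = (0.615)² = 0.378225
Numerator = 0.48 − 0.3782 = 0.1018; denominator = 1 − 0.3782 = 0.6218
φ_{22} = 0.1018 / 0.6218 = 0.164

0.164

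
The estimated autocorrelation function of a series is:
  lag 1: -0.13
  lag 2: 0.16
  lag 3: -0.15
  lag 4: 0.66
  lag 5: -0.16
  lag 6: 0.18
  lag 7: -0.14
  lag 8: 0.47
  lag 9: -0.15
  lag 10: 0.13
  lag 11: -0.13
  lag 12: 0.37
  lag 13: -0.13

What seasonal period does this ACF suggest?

4

The largest autocorrelation is r_4 = 0.66, with weaker echoes at lags 8 (0.47) and 12 (0.37); the remaining lags stay at or below 0.18.
The dominant spike at lag 4 indicates a seasonal period of 4.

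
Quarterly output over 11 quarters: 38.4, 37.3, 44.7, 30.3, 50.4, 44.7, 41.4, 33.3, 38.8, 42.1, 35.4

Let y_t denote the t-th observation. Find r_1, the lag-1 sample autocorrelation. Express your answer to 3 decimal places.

-0.341

Mean ȳ = (38.4 + 37.3 + 44.7 + 30.3 + 50.4 + 44.7 + 41.4 + 33.3 + 38.8 + 42.1 + 35.4)/11 = 39.7091
Numerator Σ_{t=1}^{10}(y_t−ȳ)(y_{t+1}−ȳ) = -112.1119
Denominator Σ(y_t−ȳ)² = 329.2091
r_1 = -112.1119 / 329.2091 = -0.341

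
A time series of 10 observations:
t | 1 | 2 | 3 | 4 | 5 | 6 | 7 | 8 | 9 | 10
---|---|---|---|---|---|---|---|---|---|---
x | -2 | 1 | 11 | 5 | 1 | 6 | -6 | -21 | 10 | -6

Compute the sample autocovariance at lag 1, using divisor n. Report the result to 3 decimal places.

-10.431

Mean x̄ = (-2 + 1 + 11 + 5 + 1 + 6 − 6 − 21 + 10 − 6)/10 = -0.1000
Σ_{t=1}^{9}(x_t−x̄)(x_{t+1}−x̄) = -104.3100
γ_1 = -104.3100 / 10 = -10.431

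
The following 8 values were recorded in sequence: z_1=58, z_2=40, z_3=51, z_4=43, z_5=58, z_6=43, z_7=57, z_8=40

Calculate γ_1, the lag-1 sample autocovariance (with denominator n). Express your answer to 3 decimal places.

-42.445

Mean z̄ = (58 + 40 + 51 + 43 + 58 + 43 + 57 + 40)/8 = 48.7500
Deviations: 9.2500, -8.7500, 2.2500, -5.7500, 9.2500, -5.7500, 8.2500, -8.7500
Σ_{t=1}^{7}(z_t−z̄)(z_{t+1}−z̄) = -339.5625
γ_1 = -339.5625 / 8 = -42.445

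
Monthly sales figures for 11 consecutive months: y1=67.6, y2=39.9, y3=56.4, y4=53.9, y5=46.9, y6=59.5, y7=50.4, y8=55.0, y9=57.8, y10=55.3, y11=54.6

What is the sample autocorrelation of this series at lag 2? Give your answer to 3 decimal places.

Mean ȳ = (67.6 + 39.9 + 56.4 + 53.9 + 46.9 + 59.5 + 50.4 + 55.0 + 57.8 + 55.3 + 54.6)/11 = 54.3000
Numerator Σ_{t=1}^{9}(y_t−ȳ)(y_{t+2}−ȳ) = 36.6700
Denominator Σ(y_t−ȳ)² = 499.6600
r_2 = 36.6700 / 499.6600 = 0.073

0.073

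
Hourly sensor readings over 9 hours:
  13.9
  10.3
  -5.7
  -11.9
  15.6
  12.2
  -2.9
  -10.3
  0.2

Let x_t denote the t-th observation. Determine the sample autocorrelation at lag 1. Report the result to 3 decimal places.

0.136

Mean x̄ = (13.9 + 10.3 − 5.7 − 11.9 + 15.6 + 12.2 − 2.9 − 10.3 + 0.2)/9 = 2.3778
Numerator Σ_{t=1}^{8}(x_t−x̄)(x_{t+1}−x̄) = 126.3884
Denominator Σ(x_t−x̄)² = 929.2556
r_1 = 126.3884 / 929.2556 = 0.136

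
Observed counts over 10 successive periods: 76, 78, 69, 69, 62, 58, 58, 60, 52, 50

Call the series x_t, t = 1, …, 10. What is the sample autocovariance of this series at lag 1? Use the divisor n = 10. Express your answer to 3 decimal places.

Mean x̄ = (76 + 78 + 69 + 69 + 62 + 58 + 58 + 60 + 52 + 50)/10 = 63.2000
Σ_{t=1}^{9}(x_t−x̄)(x_{t+1}−x̄) = 535.5600
γ_1 = 535.5600 / 10 = 53.556

53.556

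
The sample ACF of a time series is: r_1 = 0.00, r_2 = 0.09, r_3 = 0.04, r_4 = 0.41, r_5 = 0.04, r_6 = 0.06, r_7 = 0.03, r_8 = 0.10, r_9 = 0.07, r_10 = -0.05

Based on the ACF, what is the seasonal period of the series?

4

The largest autocorrelation is r_4 = 0.41; the remaining lags stay at or below 0.10.
The dominant spike at lag 4 indicates a seasonal period of 4.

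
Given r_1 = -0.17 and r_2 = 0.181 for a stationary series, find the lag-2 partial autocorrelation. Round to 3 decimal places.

0.157

φ_{22} = (r_2 − r_1²) / (1 − r_1²)
r_1² = (-0.17)² = 0.0289
Numerator = 0.181 − 0.0289 = 0.1521; denominator = 1 − 0.0289 = 0.9711
φ_{22} = 0.1521 / 0.9711 = 0.157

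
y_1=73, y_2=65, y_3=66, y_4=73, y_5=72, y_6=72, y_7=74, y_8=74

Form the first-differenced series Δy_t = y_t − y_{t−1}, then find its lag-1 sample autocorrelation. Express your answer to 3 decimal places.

-0.078

First differences Δy: -8, 1, 7, -1, 0, 2, 0
Mean of differences = 0.1429
Numerator Σ(Δy_t−Δȳ)(Δy_{t+1}−Δȳ) = -9.3061
Denominator Σ(Δy_t−Δȳ)² = 118.8571
r_1(Δy) = -9.3061 / 118.8571 = -0.078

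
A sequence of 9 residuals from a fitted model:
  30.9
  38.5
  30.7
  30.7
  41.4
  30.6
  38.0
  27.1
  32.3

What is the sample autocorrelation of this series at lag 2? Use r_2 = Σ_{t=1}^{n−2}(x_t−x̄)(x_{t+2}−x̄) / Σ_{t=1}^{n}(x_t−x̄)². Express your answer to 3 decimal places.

0.158

Mean x̄ = (30.9 + 38.5 + 30.7 + 30.7 + 41.4 + 30.6 + 38.0 + 27.1 + 32.3)/9 = 33.3556
Σ(x_t−x̄)(x_{t+2}−x̄) = (6.5209) + (-13.6614) + (-21.3625) + (7.3175) + (37.3620) + (17.2375) + (-4.9025) = 28.5116
Denominator Σ(x_t−x̄)² = 180.7222
r_2 = 28.5116 / 180.7222 = 0.158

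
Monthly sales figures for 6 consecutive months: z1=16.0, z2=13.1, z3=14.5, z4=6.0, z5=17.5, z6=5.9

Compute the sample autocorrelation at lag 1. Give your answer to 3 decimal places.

Mean z̄ = (16.0 + 13.1 + 14.5 + 6.0 + 17.5 + 5.9)/6 = 12.1667
Deviations from mean: 3.8333, 0.9333, 2.3333, -6.1667, 5.3333, -6.2667
Numerator Σ_{t=1}^{5}(z_t−z̄)(z_{t+1}−z̄) = -74.9444
Denominator Σ(z_t−z̄)² = 126.7533
r_1 = -74.9444 / 126.7533 = -0.591

-0.591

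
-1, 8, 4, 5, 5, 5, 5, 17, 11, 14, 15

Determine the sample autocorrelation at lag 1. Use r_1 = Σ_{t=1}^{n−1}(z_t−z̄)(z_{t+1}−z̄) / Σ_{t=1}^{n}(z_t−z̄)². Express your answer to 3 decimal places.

Mean z̄ = (-1 + 8 + 4 + 5 + 5 + 5 + 5 + 17 + 11 + 14 + 15)/11 = 8.0000
Numerator Σ_{t=1}^{10}(z_t−z̄)(z_{t+1}−z̄) = 99.0000
Denominator Σ(z_t−z̄)² = 308.0000
r_1 = 99.0000 / 308.0000 = 0.321

0.321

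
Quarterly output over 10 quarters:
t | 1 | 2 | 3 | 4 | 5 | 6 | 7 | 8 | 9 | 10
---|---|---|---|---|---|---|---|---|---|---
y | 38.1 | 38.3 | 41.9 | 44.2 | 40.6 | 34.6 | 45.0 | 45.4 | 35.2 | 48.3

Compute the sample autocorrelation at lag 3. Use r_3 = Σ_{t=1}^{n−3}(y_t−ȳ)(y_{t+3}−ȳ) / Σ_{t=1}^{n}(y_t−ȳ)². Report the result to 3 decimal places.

Mean ȳ = (38.1 + 38.3 + 41.9 + 44.2 + 40.6 + 34.6 + 45.0 + 45.4 + 35.2 + 48.3)/10 = 41.1600
Numerator Σ_{t=1}^{7}(y_t−ȳ)(y_{t+3}−ȳ) = 63.2592
Denominator Σ(y_t−ȳ)² = 189.9040
r_3 = 63.2592 / 189.9040 = 0.333

0.333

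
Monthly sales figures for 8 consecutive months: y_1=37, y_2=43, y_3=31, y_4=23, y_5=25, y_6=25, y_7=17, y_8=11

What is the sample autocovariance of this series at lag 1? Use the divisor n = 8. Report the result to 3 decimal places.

Mean ȳ = (37 + 43 + 31 + 23 + 25 + 25 + 17 + 11)/8 = 26.5000
Deviations: 10.5000, 16.5000, 4.5000, -3.5000, -1.5000, -1.5000, -9.5000, -15.5000
Σ_{t=1}^{7}(y_t−ȳ)(y_{t+1}−ȳ) = 400.7500
γ_1 = 400.7500 / 8 = 50.094

50.094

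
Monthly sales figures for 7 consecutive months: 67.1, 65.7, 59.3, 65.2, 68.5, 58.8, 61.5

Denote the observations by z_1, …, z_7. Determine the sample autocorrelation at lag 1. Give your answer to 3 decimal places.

Mean z̄ = (67.1 + 65.7 + 59.3 + 65.2 + 68.5 + 58.8 + 61.5)/7 = 63.7286
Deviations from mean: 3.3714, 1.9714, -4.4286, 1.4714, 4.7714, -4.9286, -2.2286
Σ(z_t−z̄)(z_{t+1}−z̄) = (6.6465) + (-8.7306) + (-6.5163) + (7.0208) + (-23.5163) + (10.9837) = -14.1122
Denominator Σ(z_t−z̄)² = 89.0543
r_1 = -14.1122 / 89.0543 = -0.158

-0.158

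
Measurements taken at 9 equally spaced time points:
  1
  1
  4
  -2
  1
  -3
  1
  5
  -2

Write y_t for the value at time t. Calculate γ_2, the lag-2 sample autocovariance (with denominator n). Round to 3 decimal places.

-0.617

Mean ȳ = (1 + 1 + 4 − 2 + 1 − 3 + 1 + 5 − 2)/9 = 0.6667
Σ_{t=1}^{7}(y_t−ȳ)(y_{t+2}−ȳ) = -5.5556
γ_2 = -5.5556 / 9 = -0.617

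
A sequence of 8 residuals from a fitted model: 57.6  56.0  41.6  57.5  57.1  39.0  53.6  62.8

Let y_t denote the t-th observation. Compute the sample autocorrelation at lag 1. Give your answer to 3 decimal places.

Mean ȳ = (57.6 + 56.0 + 41.6 + 57.5 + 57.1 + 39.0 + 53.6 + 62.8)/8 = 53.1500
Deviations from mean: 4.4500, 2.8500, -11.5500, 4.3500, 3.9500, -14.1500, 0.4500, 9.6500
Numerator Σ_{t=1}^{7}(y_t−ȳ)(y_{t+1}−ȳ) = -111.2125
Denominator Σ(y_t−ȳ)² = 489.4000
r_1 = -111.2125 / 489.4000 = -0.227

-0.227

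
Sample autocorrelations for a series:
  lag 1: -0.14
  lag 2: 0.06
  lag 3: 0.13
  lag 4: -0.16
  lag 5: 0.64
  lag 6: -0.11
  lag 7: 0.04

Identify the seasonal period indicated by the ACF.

5

The largest autocorrelation is r_5 = 0.64; the remaining lags stay at or below 0.13.
The dominant spike at lag 5 indicates a seasonal period of 5.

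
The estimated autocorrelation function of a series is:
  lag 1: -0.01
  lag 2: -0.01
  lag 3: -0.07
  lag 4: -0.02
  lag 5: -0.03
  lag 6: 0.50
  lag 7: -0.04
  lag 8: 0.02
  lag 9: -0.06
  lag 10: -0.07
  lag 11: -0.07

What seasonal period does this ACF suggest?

The largest autocorrelation is r_6 = 0.50; the remaining lags stay at or below 0.02.
The dominant spike at lag 6 indicates a seasonal period of 6.

6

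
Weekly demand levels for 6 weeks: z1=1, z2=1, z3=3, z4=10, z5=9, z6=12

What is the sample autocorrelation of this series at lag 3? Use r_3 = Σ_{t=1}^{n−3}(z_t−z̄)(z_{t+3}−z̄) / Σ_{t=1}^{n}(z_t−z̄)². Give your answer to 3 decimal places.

-0.442

Mean z̄ = (1 + 1 + 3 + 10 + 9 + 12)/6 = 6.0000
Σ(z_t−z̄)(z_{t+3}−z̄) = (-20.0000) + (-15.0000) + (-18.0000) = -53.0000
Denominator Σ(z_t−z̄)² = 120.0000
r_3 = -53.0000 / 120.0000 = -0.442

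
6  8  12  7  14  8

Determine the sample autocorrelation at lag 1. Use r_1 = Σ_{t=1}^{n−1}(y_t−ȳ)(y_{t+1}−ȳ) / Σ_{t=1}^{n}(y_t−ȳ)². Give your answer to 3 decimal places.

Mean ȳ = (6 + 8 + 12 + 7 + 14 + 8)/6 = 9.1667
Deviations from mean: -3.1667, -1.1667, 2.8333, -2.1667, 4.8333, -1.1667
Σ(y_t−ȳ)(y_{t+1}−ȳ) = (3.6944) + (-3.3056) + (-6.1389) + (-10.4722) + (-5.6389) = -21.8611
Denominator Σ(y_t−ȳ)² = 48.8333
r_1 = -21.8611 / 48.8333 = -0.448

-0.448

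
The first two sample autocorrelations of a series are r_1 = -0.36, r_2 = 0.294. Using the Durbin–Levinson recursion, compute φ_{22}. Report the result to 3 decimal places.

φ_{22} = (r_2 − r_1²) / (1 − r_1²)
r_1² = (-0.36)² = 0.1296
Numerator = 0.294 − 0.1296 = 0.1644; denominator = 1 − 0.1296 = 0.8704
φ_{22} = 0.1644 / 0.8704 = 0.189

0.189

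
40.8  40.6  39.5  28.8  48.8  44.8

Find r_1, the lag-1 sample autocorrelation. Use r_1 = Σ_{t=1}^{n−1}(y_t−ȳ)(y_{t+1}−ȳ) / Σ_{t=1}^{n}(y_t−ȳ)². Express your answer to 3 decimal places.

Mean ȳ = (40.8 + 40.6 + 39.5 + 28.8 + 48.8 + 44.8)/6 = 40.5500
Deviations from mean: 0.2500, 0.0500, -1.0500, -11.7500, 8.2500, 4.2500
Σ(y_t−ȳ)(y_{t+1}−ȳ) = (0.0125) + (-0.0525) + (12.3375) + (-96.9375) + (35.0625) = -49.5775
Denominator Σ(y_t−ȳ)² = 225.3550
r_1 = -49.5775 / 225.3550 = -0.220

-0.220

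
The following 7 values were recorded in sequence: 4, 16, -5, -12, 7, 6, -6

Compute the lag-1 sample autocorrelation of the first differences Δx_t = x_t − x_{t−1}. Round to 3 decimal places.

First differences Δx: 12, -21, -7, 19, -1, -12
Mean of differences = -1.6667
Numerator Σ(Δx_t−Δx̄)(Δx_{t+1}−Δx̄) = -264.4444
Denominator Σ(Δx_t−Δx̄)² = 1123.3333
r_1(Δx) = -264.4444 / 1123.3333 = -0.235

-0.235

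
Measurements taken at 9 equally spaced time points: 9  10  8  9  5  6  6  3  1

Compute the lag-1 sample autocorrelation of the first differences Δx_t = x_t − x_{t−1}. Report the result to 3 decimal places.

First differences Δx: 1, -2, 1, -4, 1, 0, -3, -2
Mean of differences = -1.0000
Numerator Σ(Δx_t−Δx̄)(Δx_{t+1}−Δx̄) = -14.0000
Denominator Σ(Δx_t−Δx̄)² = 28.0000
r_1(Δx) = -14.0000 / 28.0000 = -0.500

-0.500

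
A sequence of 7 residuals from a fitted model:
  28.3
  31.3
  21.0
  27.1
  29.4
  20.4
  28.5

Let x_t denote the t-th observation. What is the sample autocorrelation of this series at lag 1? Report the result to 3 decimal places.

Mean x̄ = (28.3 + 31.3 + 21.0 + 27.1 + 29.4 + 20.4 + 28.5)/7 = 26.5714
Deviations from mean: 1.7286, 4.7286, -5.5714, 0.5286, 2.8286, -6.1714, 1.9286
Numerator Σ_{t=1}^{6}(x_t−x̄)(x_{t+1}−x̄) = -48.9794
Denominator Σ(x_t−x̄)² = 106.4743
r_1 = -48.9794 / 106.4743 = -0.460

-0.460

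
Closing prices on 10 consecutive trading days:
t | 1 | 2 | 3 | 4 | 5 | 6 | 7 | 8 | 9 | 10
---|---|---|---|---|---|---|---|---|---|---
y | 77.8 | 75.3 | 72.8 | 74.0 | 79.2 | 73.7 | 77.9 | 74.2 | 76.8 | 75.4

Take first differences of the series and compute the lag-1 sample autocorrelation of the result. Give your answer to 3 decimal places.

-0.639

First differences Δy: -2.5, -2.5, 1.2, 5.2, -5.5, 4.2, -3.7, 2.6, -1.4
Mean of differences = -0.2667
Numerator Σ(Δy_t−Δȳ)(Δy_{t+1}−Δȳ) = -70.6811
Denominator Σ(Δy_t−Δȳ)² = 110.6400
r_1(Δy) = -70.6811 / 110.6400 = -0.639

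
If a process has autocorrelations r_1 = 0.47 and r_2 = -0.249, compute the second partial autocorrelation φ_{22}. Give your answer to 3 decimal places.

φ_{22} = (r_2 − r_1²) / (1 − r_1²)
r_1² = (0.47)² = 0.2209
Numerator = -0.249 − 0.2209 = -0.4699; denominator = 1 − 0.2209 = 0.7791
φ_{22} = -0.4699 / 0.7791 = -0.603

-0.603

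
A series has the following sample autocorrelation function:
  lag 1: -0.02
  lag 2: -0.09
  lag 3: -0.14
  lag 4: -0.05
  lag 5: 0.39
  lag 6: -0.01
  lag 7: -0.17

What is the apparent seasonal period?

5

The largest autocorrelation is r_5 = 0.39; the remaining lags stay at or below -0.01.
The dominant spike at lag 5 indicates a seasonal period of 5.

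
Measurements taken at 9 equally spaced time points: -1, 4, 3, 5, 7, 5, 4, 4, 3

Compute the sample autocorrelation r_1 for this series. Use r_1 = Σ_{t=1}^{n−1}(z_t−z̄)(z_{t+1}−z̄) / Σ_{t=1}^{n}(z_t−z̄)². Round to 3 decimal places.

0.155

Mean z̄ = (-1 + 4 + 3 + 5 + 7 + 5 + 4 + 4 + 3)/9 = 3.7778
Numerator Σ_{t=1}^{8}(z_t−z̄)(z_{t+1}−z̄) = 5.8395
Denominator Σ(z_t−z̄)² = 37.5556
r_1 = 5.8395 / 37.5556 = 0.155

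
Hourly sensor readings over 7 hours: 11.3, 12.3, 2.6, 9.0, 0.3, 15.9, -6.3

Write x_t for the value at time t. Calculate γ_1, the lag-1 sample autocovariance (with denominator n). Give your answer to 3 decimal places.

Mean x̄ = (11.3 + 12.3 + 2.6 + 9.0 + 0.3 + 15.9 − 6.3)/7 = 6.4429
Σ_{t=1}^{6}(x_t−x̄)(x_{t+1}−x̄) = -198.1990
γ_1 = -198.1990 / 7 = -28.314

-28.314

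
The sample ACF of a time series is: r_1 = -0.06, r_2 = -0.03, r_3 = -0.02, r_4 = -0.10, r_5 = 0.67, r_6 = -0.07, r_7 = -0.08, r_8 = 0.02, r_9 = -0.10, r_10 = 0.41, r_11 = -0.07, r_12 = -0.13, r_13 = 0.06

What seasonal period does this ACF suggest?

The largest autocorrelation is r_5 = 0.67, with a weaker echo at lag 10 (0.41); the remaining lags stay at or below 0.06.
The dominant spike at lag 5 indicates a seasonal period of 5.

5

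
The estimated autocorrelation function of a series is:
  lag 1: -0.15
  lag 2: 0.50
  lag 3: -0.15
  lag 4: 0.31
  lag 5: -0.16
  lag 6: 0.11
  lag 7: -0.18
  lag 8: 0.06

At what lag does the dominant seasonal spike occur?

The largest autocorrelation is r_2 = 0.50, with a weaker echo at lag 4 (0.31); the remaining lags stay at or below 0.11.
The dominant spike at lag 2 indicates a seasonal period of 2.

2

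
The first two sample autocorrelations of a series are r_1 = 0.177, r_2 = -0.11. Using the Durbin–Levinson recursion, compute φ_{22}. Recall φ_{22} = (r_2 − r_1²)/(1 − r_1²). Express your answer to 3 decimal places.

-0.146

φ_{22} = (r_2 − r_1²) / (1 − r_1²)
r_1² = (0.177)² = 0.031329
Numerator = -0.11 − 0.0313 = -0.1413; denominator = 1 − 0.0313 = 0.9687
φ_{22} = -0.1413 / 0.9687 = -0.146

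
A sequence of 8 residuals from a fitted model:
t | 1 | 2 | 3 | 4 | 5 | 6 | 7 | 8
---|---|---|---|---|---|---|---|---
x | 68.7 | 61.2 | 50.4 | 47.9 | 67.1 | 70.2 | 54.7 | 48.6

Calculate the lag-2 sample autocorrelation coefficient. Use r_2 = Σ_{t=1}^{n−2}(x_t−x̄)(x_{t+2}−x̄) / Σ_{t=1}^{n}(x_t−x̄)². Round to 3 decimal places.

Mean x̄ = (68.7 + 61.2 + 50.4 + 47.9 + 67.1 + 70.2 + 54.7 + 48.6)/8 = 58.6000
Deviations from mean: 10.1000, 2.6000, -8.2000, -10.7000, 8.5000, 11.6000, -3.9000, -10.0000
Numerator Σ_{t=1}^{6}(x_t−x̄)(x_{t+2}−x̄) = -453.6100
Denominator Σ(x_t−x̄)² = 612.5200
r_2 = -453.6100 / 612.5200 = -0.741

-0.741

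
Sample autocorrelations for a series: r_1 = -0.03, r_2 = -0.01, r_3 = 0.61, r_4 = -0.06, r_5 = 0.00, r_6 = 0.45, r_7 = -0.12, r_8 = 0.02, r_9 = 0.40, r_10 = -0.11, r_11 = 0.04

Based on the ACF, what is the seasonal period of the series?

The largest autocorrelation is r_3 = 0.61, with weaker echoes at lags 6 (0.45) and 9 (0.40); the remaining lags stay at or below 0.04.
The dominant spike at lag 3 indicates a seasonal period of 3.

3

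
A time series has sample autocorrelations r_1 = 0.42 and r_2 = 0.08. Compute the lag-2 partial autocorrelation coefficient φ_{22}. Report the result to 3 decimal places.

φ_{22} = (r_2 − r_1²) / (1 − r_1²)
r_1² = (0.42)² = 0.1764
Numerator = 0.08 − 0.1764 = -0.0964; denominator = 1 − 0.1764 = 0.8236
φ_{22} = -0.0964 / 0.8236 = -0.117

-0.117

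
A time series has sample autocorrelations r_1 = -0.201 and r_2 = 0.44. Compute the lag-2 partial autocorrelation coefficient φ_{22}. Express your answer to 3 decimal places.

0.416

φ_{22} = (r_2 − r_1²) / (1 − r_1²)
r_1² = (-0.201)² = 0.040401
Numerator = 0.44 − 0.0404 = 0.3996; denominator = 1 − 0.0404 = 0.9596
φ_{22} = 0.3996 / 0.9596 = 0.416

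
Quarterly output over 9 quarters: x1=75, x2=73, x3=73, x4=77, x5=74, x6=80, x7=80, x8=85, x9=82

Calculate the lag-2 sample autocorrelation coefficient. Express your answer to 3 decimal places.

Mean x̄ = (75 + 73 + 73 + 77 + 74 + 80 + 80 + 85 + 82)/9 = 77.6667
Σ(x_t−x̄)(x_{t+2}−x̄) = (12.4444) + (3.1111) + (17.1111) + (-1.5556) + (-8.5556) + (17.1111) + (10.1111) = 49.7778
Denominator Σ(x_t−x̄)² = 148.0000
r_2 = 49.7778 / 148.0000 = 0.336

0.336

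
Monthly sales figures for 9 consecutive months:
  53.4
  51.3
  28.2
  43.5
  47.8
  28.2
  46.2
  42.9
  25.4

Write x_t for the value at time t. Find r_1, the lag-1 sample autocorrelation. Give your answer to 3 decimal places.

-0.210

Mean x̄ = (53.4 + 51.3 + 28.2 + 43.5 + 47.8 + 28.2 + 46.2 + 42.9 + 25.4)/9 = 40.7667
Numerator Σ_{t=1}^{8}(x_t−x̄)(x_{t+1}−x̄) = -192.2778
Denominator Σ(x_t−x̄)² = 913.5400
r_1 = -192.2778 / 913.5400 = -0.210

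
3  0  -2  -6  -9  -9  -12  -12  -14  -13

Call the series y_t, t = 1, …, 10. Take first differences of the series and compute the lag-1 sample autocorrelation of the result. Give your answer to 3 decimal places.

First differences Δy: -3, -2, -4, -3, 0, -3, 0, -2, 1
Mean of differences = -1.7778
Numerator Σ(Δy_t−Δȳ)(Δy_{t+1}−Δȳ) = -4.0494
Denominator Σ(Δy_t−Δȳ)² = 23.5556
r_1(Δy) = -4.0494 / 23.5556 = -0.172

-0.172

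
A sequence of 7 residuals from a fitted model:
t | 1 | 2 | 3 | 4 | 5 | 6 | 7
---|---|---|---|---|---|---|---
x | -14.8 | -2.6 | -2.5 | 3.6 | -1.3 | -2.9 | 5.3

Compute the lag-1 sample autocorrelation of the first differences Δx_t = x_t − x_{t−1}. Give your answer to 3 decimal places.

-0.205

First differences Δx: 12.2, 0.1, 6.1, -4.9, -1.6, 8.2
Mean of differences = 3.3500
Numerator Σ(Δx_t−Δx̄)(Δx_{t+1}−Δx̄) = -43.5575
Denominator Σ(Δx_t−Δx̄)² = 212.5350
r_1(Δx) = -43.5575 / 212.5350 = -0.205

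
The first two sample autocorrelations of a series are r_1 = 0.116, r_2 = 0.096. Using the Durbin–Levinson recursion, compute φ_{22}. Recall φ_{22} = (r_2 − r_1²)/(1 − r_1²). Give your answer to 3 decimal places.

0.084

φ_{22} = (r_2 − r_1²) / (1 − r_1²)
r_1² = (0.116)² = 0.013456
Numerator = 0.096 − 0.0135 = 0.0825; denominator = 1 − 0.0135 = 0.9865
φ_{22} = 0.0825 / 0.9865 = 0.084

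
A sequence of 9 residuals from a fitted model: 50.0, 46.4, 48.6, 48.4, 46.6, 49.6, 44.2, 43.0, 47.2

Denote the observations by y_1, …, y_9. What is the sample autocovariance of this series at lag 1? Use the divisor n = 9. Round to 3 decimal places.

Mean ȳ = (50.0 + 46.4 + 48.6 + 48.4 + 46.6 + 49.6 + 44.2 + 43.0 + 47.2)/9 = 47.1111
Σ_{t=1}^{8}(y_t−ȳ)(y_{t+1}−ȳ) = 1.2321
γ_1 = 1.2321 / 9 = 0.137

0.137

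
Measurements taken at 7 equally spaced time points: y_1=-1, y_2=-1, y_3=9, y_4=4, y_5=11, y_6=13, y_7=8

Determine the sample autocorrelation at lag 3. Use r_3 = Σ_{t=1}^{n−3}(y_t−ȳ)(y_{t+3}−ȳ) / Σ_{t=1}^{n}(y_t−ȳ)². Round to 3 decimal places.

-0.020

Mean ȳ = (-1 − 1 + 9 + 4 + 11 + 13 + 8)/7 = 6.1429
Deviations from mean: -7.1429, -7.1429, 2.8571, -2.1429, 4.8571, 6.8571, 1.8571
Σ(y_t−ȳ)(y_{t+3}−ȳ) = (15.3061) + (-34.6939) + (19.5918) + (-3.9796) = -3.7755
Denominator Σ(y_t−ȳ)² = 188.8571
r_3 = -3.7755 / 188.8571 = -0.020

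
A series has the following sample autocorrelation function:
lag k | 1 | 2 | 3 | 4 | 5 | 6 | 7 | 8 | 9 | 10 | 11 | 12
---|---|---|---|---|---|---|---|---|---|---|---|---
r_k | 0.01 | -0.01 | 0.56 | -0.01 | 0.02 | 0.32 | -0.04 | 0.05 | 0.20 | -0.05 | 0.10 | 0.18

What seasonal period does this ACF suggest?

3

The largest autocorrelation is r_3 = 0.56, with weaker echoes at lags 6 (0.32), 9 (0.20) and 12 (0.18); the remaining lags stay at or below 0.10.
The dominant spike at lag 3 indicates a seasonal period of 3.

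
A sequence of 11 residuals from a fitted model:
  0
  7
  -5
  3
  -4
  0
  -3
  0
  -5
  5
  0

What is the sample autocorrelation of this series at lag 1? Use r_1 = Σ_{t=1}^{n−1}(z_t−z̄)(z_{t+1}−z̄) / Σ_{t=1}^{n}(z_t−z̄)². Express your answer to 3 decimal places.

Mean z̄ = (0 + 7 − 5 + 3 − 4 + 0 − 3 + 0 − 5 + 5 + 0)/11 = -0.1818
Numerator Σ_{t=1}^{10}(z_t−z̄)(z_{t+1}−z̄) = -87.3967
Denominator Σ(z_t−z̄)² = 157.6364
r_1 = -87.3967 / 157.6364 = -0.554

-0.554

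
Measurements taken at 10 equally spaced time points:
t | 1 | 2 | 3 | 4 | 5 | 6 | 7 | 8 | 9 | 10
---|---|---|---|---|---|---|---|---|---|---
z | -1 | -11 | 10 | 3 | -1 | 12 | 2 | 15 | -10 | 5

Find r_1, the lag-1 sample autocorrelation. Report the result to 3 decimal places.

-0.422

Mean z̄ = (-1 − 11 + 10 + 3 − 1 + 12 + 2 + 15 − 10 + 5)/10 = 2.4000
Numerator Σ_{t=1}^{9}(z_t−z̄)(z_{t+1}−z̄) = -283.7600
Denominator Σ(z_t−z̄)² = 672.4000
r_1 = -283.7600 / 672.4000 = -0.422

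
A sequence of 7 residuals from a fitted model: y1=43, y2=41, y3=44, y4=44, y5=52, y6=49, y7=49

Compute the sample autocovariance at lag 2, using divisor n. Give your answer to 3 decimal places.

2.286

Mean ȳ = (43 + 41 + 44 + 44 + 52 + 49 + 49)/7 = 46.0000
Deviations: -3.0000, -5.0000, -2.0000, -2.0000, 6.0000, 3.0000, 3.0000
Σ_{t=1}^{5}(y_t−ȳ)(y_{t+2}−ȳ) = 16.0000
γ_2 = 16.0000 / 7 = 2.286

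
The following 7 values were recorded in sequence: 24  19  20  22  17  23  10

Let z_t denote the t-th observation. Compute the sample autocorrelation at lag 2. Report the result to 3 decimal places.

0.238

Mean z̄ = (24 + 19 + 20 + 22 + 17 + 23 + 10)/7 = 19.2857
Deviations from mean: 4.7143, -0.2857, 0.7143, 2.7143, -2.2857, 3.7143, -9.2857
Σ(z_t−z̄)(z_{t+2}−z̄) = (3.3673) + (-0.7755) + (-1.6327) + (10.0816) + (21.2245) = 32.2653
Denominator Σ(z_t−z̄)² = 135.4286
r_2 = 32.2653 / 135.4286 = 0.238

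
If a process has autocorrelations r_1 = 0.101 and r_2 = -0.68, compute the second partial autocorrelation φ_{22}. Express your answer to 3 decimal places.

φ_{22} = (r_2 − r_1²) / (1 − r_1²)
r_1² = (0.101)² = 0.010201
Numerator = -0.68 − 0.0102 = -0.6902; denominator = 1 − 0.0102 = 0.9898
φ_{22} = -0.6902 / 0.9898 = -0.697

-0.697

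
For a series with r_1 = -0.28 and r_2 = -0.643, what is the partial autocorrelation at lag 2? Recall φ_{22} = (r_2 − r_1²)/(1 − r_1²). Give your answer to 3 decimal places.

-0.783

φ_{22} = (r_2 − r_1²) / (1 − r_1²)
r_1² = (-0.28)² = 0.0784
Numerator = -0.643 − 0.0784 = -0.7214; denominator = 1 − 0.0784 = 0.9216
φ_{22} = -0.7214 / 0.9216 = -0.783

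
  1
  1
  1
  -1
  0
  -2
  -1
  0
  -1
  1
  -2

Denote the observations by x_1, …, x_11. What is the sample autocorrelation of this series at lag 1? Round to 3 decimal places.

Mean x̄ = (1 + 1 + 1 − 1 + 0 − 2 − 1 + 0 − 1 + 1 − 2)/11 = -0.2727
Numerator Σ_{t=1}^{10}(x_t−x̄)(x_{t+1}−x̄) = -0.6198
Denominator Σ(x_t−x̄)² = 14.1818
r_1 = -0.6198 / 14.1818 = -0.044

-0.044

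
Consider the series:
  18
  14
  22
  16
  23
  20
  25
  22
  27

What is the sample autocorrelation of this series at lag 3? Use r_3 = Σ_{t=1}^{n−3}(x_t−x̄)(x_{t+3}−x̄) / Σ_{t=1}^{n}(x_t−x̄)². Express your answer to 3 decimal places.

-0.177

Mean x̄ = (18 + 14 + 22 + 16 + 23 + 20 + 25 + 22 + 27)/9 = 20.7778
Σ(x_t−x̄)(x_{t+3}−x̄) = (13.2716) + (-15.0617) + (-0.9506) + (-20.1728) + (2.7160) + (-4.8395) = -25.0370
Denominator Σ(x_t−x̄)² = 141.5556
r_3 = -25.0370 / 141.5556 = -0.177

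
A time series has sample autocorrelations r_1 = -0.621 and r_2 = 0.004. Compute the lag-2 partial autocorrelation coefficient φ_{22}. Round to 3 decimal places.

φ_{22} = (r_2 − r_1²) / (1 − r_1²)
r_1² = (-0.621)² = 0.385641
Numerator = 0.004 − 0.3856 = -0.3816; denominator = 1 − 0.3856 = 0.6144
φ_{22} = -0.3816 / 0.6144 = -0.621

-0.621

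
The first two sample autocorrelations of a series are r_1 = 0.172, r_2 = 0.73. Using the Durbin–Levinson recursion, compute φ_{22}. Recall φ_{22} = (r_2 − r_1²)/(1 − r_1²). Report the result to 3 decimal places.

0.722

φ_{22} = (r_2 − r_1²) / (1 − r_1²)
r_1² = (0.172)² = 0.029584
Numerator = 0.73 − 0.0296 = 0.7004; denominator = 1 − 0.0296 = 0.9704
φ_{22} = 0.7004 / 0.9704 = 0.722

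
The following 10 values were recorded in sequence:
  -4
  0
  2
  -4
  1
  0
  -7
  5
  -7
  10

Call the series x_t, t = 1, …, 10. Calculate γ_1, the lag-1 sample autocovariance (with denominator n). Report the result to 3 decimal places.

-15.616

Mean x̄ = (-4 + 0 + 2 − 4 + 1 + 0 − 7 + 5 − 7 + 10)/10 = -0.4000
Σ_{t=1}^{9}(x_t−x̄)(x_{t+1}−x̄) = -156.1600
γ_1 = -156.1600 / 10 = -15.616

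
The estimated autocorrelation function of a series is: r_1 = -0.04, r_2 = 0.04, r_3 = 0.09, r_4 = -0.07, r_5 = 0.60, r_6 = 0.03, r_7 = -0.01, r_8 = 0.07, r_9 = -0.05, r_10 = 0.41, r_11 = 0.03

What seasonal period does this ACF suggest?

5

The largest autocorrelation is r_5 = 0.60, with a weaker echo at lag 10 (0.41); the remaining lags stay at or below 0.09.
The dominant spike at lag 5 indicates a seasonal period of 5.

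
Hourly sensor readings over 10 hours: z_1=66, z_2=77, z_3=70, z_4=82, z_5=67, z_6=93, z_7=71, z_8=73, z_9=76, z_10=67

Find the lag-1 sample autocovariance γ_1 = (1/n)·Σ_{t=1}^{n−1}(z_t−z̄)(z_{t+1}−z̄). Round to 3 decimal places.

-33.044

Mean z̄ = (66 + 77 + 70 + 82 + 67 + 93 + 71 + 73 + 76 + 67)/10 = 74.2000
Σ_{t=1}^{9}(z_t−z̄)(z_{t+1}−z̄) = -330.4400
γ_1 = -330.4400 / 10 = -33.044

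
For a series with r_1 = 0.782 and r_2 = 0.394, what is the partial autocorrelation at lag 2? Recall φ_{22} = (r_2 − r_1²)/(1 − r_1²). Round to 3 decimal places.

φ_{22} = (r_2 − r_1²) / (1 − r_1²)
r_1² = (0.782)² = 0.611524
Numerator = 0.394 − 0.6115 = -0.2175; denominator = 1 − 0.6115 = 0.3885
φ_{22} = -0.2175 / 0.3885 = -0.560

-0.560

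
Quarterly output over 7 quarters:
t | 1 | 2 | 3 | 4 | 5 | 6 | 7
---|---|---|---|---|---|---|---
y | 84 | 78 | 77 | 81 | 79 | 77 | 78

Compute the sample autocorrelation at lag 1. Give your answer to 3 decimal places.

Mean ȳ = (84 + 78 + 77 + 81 + 79 + 77 + 78)/7 = 79.1429
Deviations from mean: 4.8571, -1.1429, -2.1429, 1.8571, -0.1429, -2.1429, -1.1429
Σ(y_t−ȳ)(y_{t+1}−ȳ) = (-5.5510) + (2.4490) + (-3.9796) + (-0.2653) + (0.3061) + (2.4490) = -4.5918
Denominator Σ(y_t−ȳ)² = 38.8571
r_1 = -4.5918 / 38.8571 = -0.118

-0.118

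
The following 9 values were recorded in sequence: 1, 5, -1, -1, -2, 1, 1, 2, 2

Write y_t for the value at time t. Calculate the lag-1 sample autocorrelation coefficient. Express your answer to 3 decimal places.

Mean ȳ = (1 + 5 − 1 − 1 − 2 + 1 + 1 + 2 + 2)/9 = 0.8889
Numerator Σ_{t=1}^{8}(y_t−ȳ)(y_{t+1}−ȳ) = 2.7654
Denominator Σ(y_t−ȳ)² = 34.8889
r_1 = 2.7654 / 34.8889 = 0.079

0.079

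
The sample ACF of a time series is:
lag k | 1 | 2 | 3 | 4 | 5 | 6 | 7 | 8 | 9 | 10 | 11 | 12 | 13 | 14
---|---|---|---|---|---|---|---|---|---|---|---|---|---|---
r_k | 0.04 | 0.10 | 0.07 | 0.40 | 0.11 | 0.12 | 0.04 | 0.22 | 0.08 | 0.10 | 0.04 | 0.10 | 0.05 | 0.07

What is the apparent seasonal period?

The largest autocorrelation is r_4 = 0.40, with a weaker echo at lag 8 (0.22); the remaining lags stay at or below 0.12.
The dominant spike at lag 4 indicates a seasonal period of 4.

4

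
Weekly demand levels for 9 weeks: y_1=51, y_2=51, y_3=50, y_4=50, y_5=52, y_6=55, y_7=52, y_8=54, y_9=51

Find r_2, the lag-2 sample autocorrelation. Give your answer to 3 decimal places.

0.156

Mean ȳ = (51 + 51 + 50 + 50 + 52 + 55 + 52 + 54 + 51)/9 = 51.7778
Σ(y_t−ȳ)(y_{t+2}−ȳ) = (1.3827) + (1.3827) + (-0.3951) + (-5.7284) + (0.0494) + (7.1605) + (-0.1728) = 3.6790
Denominator Σ(y_t−ȳ)² = 23.5556
r_2 = 3.6790 / 23.5556 = 0.156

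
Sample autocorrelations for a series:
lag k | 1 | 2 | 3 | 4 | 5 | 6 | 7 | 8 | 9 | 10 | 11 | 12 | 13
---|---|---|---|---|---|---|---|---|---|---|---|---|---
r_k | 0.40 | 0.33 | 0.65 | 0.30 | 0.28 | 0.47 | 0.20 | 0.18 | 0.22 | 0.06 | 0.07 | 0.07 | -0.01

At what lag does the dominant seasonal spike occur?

The largest autocorrelation is r_3 = 0.65, with a weaker echo at lag 6 (0.47); the remaining lags stay at or below 0.40. The elevated value at lag 1 (0.40), dropping to 0.33 at lag 2, reflects decaying short-term dependence rather than seasonality.
The dominant spike at lag 3 indicates a seasonal period of 3.

3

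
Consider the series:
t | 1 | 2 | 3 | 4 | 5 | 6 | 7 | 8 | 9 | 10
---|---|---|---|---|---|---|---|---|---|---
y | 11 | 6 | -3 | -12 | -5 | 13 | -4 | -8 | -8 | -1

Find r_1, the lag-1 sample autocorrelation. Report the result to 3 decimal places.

0.168

Mean ȳ = (11 + 6 − 3 − 12 − 5 + 13 − 4 − 8 − 8 − 1)/10 = -1.1000
Numerator Σ_{t=1}^{9}(y_t−ȳ)(y_{t+1}−ȳ) = 106.6900
Denominator Σ(y_t−ȳ)² = 636.9000
r_1 = 106.6900 / 636.9000 = 0.168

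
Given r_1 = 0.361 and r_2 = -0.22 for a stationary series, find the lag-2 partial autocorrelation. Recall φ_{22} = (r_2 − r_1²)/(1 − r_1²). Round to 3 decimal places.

-0.403

φ_{22} = (r_2 − r_1²) / (1 − r_1²)
r_1² = (0.361)² = 0.130321
Numerator = -0.22 − 0.1303 = -0.3503; denominator = 1 − 0.1303 = 0.8697
φ_{22} = -0.3503 / 0.8697 = -0.403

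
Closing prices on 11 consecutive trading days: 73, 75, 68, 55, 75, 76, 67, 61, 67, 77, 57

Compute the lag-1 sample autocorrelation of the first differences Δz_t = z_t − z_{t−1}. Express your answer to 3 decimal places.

-0.235

First differences Δz: 2, -7, -13, 20, 1, -9, -6, 6, 10, -20
Mean of differences = -1.6000
Numerator Σ(Δz_t−Δz̄)(Δz_{t+1}−Δz̄) = -293.3600
Denominator Σ(Δz_t−Δz̄)² = 1250.4000
r_1(Δz) = -293.3600 / 1250.4000 = -0.235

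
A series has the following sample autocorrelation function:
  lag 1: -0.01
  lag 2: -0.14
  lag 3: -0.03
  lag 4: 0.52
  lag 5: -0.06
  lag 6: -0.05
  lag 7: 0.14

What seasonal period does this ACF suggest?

4

The largest autocorrelation is r_4 = 0.52; the remaining lags stay at or below 0.14.
The dominant spike at lag 4 indicates a seasonal period of 4.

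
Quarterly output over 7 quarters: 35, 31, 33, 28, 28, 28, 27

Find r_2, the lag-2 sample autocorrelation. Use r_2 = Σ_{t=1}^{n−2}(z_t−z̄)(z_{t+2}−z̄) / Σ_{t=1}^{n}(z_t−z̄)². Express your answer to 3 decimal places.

Mean z̄ = (35 + 31 + 33 + 28 + 28 + 28 + 27)/7 = 30.0000
Deviations from mean: 5.0000, 1.0000, 3.0000, -2.0000, -2.0000, -2.0000, -3.0000
Σ(z_t−z̄)(z_{t+2}−z̄) = (15.0000) + (-2.0000) + (-6.0000) + (4.0000) + (6.0000) = 17.0000
Denominator Σ(z_t−z̄)² = 56.0000
r_2 = 17.0000 / 56.0000 = 0.304

0.304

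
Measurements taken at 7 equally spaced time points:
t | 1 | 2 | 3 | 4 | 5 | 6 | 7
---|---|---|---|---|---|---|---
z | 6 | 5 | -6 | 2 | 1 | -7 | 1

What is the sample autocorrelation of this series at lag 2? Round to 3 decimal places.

-0.293

Mean z̄ = (6 + 5 − 6 + 2 + 1 − 7 + 1)/7 = 0.2857
Deviations from mean: 5.7143, 4.7143, -6.2857, 1.7143, 0.7143, -7.2857, 0.7143
Σ(z_t−z̄)(z_{t+2}−z̄) = (-35.9184) + (8.0816) + (-4.4898) + (-12.4898) + (0.5102) = -44.3061
Denominator Σ(z_t−z̄)² = 151.4286
r_2 = -44.3061 / 151.4286 = -0.293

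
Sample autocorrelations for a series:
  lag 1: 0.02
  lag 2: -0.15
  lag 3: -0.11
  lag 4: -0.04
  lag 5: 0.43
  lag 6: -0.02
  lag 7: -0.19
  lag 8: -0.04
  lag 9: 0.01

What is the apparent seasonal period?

5

The largest autocorrelation is r_5 = 0.43; the remaining lags stay at or below 0.02.
The dominant spike at lag 5 indicates a seasonal period of 5.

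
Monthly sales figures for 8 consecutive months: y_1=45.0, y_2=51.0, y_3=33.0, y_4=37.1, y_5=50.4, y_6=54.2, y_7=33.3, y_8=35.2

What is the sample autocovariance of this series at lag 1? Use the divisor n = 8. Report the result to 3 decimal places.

0.185

Mean ȳ = (45.0 + 51.0 + 33.0 + 37.1 + 50.4 + 54.2 + 33.3 + 35.2)/8 = 42.4000
Deviations: 2.6000, 8.6000, -9.4000, -5.3000, 8.0000, 11.8000, -9.1000, -7.2000
Σ_{t=1}^{7}(y_t−ȳ)(y_{t+1}−ȳ) = 1.4800
γ_1 = 1.4800 / 8 = 0.185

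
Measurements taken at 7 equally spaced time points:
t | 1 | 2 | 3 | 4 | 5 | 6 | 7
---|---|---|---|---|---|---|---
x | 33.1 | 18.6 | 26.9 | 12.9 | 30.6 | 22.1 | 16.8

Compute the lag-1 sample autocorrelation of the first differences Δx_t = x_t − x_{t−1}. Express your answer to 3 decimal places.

-0.696

First differences Δx: -14.5, 8.3, -14.0, 17.7, -8.5, -5.3
Mean of differences = -2.7167
Numerator Σ(Δx_t−Δx̄)(Δx_{t+1}−Δx̄) = -587.6219
Denominator Σ(Δx_t−Δx̄)² = 844.4883
r_1(Δx) = -587.6219 / 844.4883 = -0.696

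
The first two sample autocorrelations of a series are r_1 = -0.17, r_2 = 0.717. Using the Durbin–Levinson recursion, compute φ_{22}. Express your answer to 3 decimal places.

0.709

φ_{22} = (r_2 − r_1²) / (1 − r_1²)
r_1² = (-0.17)² = 0.0289
Numerator = 0.717 − 0.0289 = 0.6881; denominator = 1 − 0.0289 = 0.9711
φ_{22} = 0.6881 / 0.9711 = 0.709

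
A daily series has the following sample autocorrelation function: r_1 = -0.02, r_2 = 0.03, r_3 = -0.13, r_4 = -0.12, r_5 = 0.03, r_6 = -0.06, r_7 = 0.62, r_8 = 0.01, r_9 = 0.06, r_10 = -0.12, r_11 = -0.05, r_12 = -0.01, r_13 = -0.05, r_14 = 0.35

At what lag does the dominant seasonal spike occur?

7

The largest autocorrelation is r_7 = 0.62, with a weaker echo at lag 14 (0.35); the remaining lags stay at or below 0.06.
The dominant spike at lag 7 indicates a seasonal period of 7.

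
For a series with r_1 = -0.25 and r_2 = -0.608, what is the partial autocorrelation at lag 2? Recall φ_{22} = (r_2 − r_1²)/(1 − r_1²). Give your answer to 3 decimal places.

φ_{22} = (r_2 − r_1²) / (1 − r_1²)
r_1² = (-0.25)² = 0.0625
Numerator = -0.608 − 0.0625 = -0.6705; denominator = 1 − 0.0625 = 0.9375
φ_{22} = -0.6705 / 0.9375 = -0.715

-0.715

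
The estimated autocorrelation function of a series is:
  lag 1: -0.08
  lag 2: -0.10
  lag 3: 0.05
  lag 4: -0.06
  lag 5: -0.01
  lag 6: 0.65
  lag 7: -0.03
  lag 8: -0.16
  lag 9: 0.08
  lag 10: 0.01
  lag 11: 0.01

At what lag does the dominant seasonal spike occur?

The largest autocorrelation is r_6 = 0.65; the remaining lags stay at or below 0.08.
The dominant spike at lag 6 indicates a seasonal period of 6.

6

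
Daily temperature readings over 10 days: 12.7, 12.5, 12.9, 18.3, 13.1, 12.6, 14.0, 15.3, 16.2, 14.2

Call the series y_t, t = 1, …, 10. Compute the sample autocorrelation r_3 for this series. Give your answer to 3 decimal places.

-0.227

Mean ȳ = (12.7 + 12.5 + 12.9 + 18.3 + 13.1 + 12.6 + 14.0 + 15.3 + 16.2 + 14.2)/10 = 14.1800
Σ(y_t−ȳ)(y_{t+3}−ȳ) = (-6.0976) + (1.8144) + (2.0224) + (-0.7416) + (-1.2096) + (-3.1916) + (-0.0036) = -7.4072
Denominator Σ(y_t−ȳ)² = 32.6560
r_3 = -7.4072 / 32.6560 = -0.227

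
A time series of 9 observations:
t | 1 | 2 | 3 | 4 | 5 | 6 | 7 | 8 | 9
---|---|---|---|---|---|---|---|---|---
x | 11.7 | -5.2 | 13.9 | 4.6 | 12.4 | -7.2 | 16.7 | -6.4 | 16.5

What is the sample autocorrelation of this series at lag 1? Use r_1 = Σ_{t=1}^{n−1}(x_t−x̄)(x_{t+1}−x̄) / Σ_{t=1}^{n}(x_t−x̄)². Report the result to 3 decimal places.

Mean x̄ = (11.7 − 5.2 + 13.9 + 4.6 + 12.4 − 7.2 + 16.7 − 6.4 + 16.5)/9 = 6.3333
Numerator Σ_{t=1}^{8}(x_t−x̄)(x_{t+1}−x̄) = -656.6511
Denominator Σ(x_t−x̄)² = 815.0000
r_1 = -656.6511 / 815.0000 = -0.806

-0.806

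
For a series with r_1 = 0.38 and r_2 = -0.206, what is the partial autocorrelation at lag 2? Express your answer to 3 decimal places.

-0.410

φ_{22} = (r_2 − r_1²) / (1 − r_1²)
r_1² = (0.38)² = 0.1444
Numerator = -0.206 − 0.1444 = -0.3504; denominator = 1 − 0.1444 = 0.8556
φ_{22} = -0.3504 / 0.8556 = -0.410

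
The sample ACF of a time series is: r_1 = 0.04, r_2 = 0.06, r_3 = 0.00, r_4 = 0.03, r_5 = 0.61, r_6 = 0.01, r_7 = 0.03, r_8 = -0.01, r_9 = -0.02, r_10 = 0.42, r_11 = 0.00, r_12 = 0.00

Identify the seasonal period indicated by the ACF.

The largest autocorrelation is r_5 = 0.61, with a weaker echo at lag 10 (0.42); the remaining lags stay at or below 0.06.
The dominant spike at lag 5 indicates a seasonal period of 5.

5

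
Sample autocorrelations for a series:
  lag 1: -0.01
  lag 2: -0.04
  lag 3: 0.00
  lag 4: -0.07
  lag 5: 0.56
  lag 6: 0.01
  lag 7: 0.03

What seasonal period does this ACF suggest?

5

The largest autocorrelation is r_5 = 0.56; the remaining lags stay at or below 0.03.
The dominant spike at lag 5 indicates a seasonal period of 5.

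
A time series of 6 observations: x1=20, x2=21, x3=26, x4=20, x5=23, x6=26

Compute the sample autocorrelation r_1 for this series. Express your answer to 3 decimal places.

Mean x̄ = (20 + 21 + 26 + 20 + 23 + 26)/6 = 22.6667
Deviations from mean: -2.6667, -1.6667, 3.3333, -2.6667, 0.3333, 3.3333
Numerator Σ_{t=1}^{5}(x_t−x̄)(x_{t+1}−x̄) = -9.7778
Denominator Σ(x_t−x̄)² = 39.3333
r_1 = -9.7778 / 39.3333 = -0.249

-0.249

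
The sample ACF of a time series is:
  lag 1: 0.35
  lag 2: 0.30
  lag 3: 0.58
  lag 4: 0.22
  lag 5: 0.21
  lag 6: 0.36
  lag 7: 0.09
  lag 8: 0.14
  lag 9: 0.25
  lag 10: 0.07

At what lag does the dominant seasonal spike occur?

3

The largest autocorrelation is r_3 = 0.58, with a weaker echo at lag 6 (0.36); the remaining lags stay at or below 0.35. The elevated value at lag 1 (0.35), dropping to 0.30 at lag 2, reflects decaying short-term dependence rather than seasonality.
The dominant spike at lag 3 indicates a seasonal period of 3.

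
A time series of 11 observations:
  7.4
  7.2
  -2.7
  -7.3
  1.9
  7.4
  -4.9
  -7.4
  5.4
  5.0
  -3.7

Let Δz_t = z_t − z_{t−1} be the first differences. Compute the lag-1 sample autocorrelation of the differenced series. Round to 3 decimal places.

-0.030

First differences Δz: -0.2, -9.9, -4.6, 9.2, 5.5, -12.3, -2.5, 12.8, -0.4, -8.7
Mean of differences = -1.1100
Numerator Σ(Δz_t−Δz̄)(Δz_{t+1}−Δz̄) = -18.4141
Denominator Σ(Δz_t−Δz̄)² = 619.0090
r_1(Δz) = -18.4141 / 619.0090 = -0.030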